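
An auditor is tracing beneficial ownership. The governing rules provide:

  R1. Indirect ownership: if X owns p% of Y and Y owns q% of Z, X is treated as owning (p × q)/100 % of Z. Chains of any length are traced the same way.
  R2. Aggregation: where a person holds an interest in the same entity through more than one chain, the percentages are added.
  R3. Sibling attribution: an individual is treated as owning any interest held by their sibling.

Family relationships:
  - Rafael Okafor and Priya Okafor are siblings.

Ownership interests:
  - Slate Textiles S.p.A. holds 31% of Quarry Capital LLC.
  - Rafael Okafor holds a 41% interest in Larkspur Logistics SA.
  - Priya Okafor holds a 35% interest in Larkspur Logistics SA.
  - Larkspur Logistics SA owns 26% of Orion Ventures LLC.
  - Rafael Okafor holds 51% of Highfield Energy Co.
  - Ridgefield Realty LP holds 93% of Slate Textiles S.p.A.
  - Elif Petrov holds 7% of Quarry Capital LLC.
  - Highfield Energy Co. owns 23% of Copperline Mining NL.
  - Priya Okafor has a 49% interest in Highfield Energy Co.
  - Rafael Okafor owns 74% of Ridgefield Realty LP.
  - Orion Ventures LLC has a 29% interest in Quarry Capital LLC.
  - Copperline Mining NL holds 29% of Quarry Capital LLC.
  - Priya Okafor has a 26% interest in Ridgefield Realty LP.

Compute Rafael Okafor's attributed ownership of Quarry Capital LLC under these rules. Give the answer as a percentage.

By sibling attribution (R3), Rafael Okafor is treated as also owning Priya Okafor's interest in Larkspur Logistics SA, giving 41% + 35% = 76%.
By sibling attribution (R3), Rafael Okafor is treated as also owning Priya Okafor's interest in Highfield Energy Co, giving 51% + 49% = 100%.
By sibling attribution (R3), Rafael Okafor is treated as also owning Priya Okafor's interest in Ridgefield Realty LP, giving 74% + 26% = 100%.
Chain via Larkspur Logistics SA → Orion Ventures LLC (R1): 76% × 26% × 29% = 5.7304% of Quarry Capital LLC.
Chain via Highfield Energy Co. → Copperline Mining NL (R1): 100% × 23% × 29% = 6.67% of Quarry Capital LLC.
Chain via Ridgefield Realty LP → Slate Textiles S.p.A. (R1): 100% × 93% × 31% = 28.83% of Quarry Capital LLC.
Aggregating (R2): 5.7304% + 6.67% + 28.83% = 41.2304%.

41.2304%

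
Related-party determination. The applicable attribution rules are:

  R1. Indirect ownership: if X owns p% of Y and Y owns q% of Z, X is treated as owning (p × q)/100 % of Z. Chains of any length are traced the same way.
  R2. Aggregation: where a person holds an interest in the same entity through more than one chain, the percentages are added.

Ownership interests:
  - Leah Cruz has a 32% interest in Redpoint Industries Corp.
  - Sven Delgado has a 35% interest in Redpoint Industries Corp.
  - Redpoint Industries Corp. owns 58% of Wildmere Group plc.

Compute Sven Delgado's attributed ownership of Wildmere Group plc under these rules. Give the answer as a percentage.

Chain via Redpoint Industries Corp. (R1): 35% × 58% = 20.3% of Wildmere Group plc.

20.3%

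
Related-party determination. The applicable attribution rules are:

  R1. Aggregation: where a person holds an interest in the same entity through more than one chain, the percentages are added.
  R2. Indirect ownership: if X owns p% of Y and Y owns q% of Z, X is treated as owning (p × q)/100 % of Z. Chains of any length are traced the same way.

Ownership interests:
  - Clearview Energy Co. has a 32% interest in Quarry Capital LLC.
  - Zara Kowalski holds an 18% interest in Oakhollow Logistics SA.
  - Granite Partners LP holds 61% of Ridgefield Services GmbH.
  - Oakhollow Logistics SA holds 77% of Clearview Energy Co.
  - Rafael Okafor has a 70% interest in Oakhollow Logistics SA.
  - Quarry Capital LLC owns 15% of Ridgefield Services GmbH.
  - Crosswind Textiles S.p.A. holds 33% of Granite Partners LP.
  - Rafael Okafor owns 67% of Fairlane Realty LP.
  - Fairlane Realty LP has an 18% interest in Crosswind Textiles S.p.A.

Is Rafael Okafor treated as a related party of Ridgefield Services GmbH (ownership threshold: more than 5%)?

Chain via Oakhollow Logistics SA → Clearview Energy Co. → Quarry Capital LLC (R2): 70% × 77% × 32% × 15% = 2.5872% of Ridgefield Services GmbH.
Chain via Fairlane Realty LP → Crosswind Textiles S.p.A. → Granite Partners LP (R2): 67% × 18% × 33% × 61% = 2.427678% of Ridgefield Services GmbH.
Aggregating (R1): 2.5872% + 2.427678% = 5.014878%.
5.014878% exceeds the 5% threshold, so Rafael is a related party to Ridgefield Services GmbH.

Yes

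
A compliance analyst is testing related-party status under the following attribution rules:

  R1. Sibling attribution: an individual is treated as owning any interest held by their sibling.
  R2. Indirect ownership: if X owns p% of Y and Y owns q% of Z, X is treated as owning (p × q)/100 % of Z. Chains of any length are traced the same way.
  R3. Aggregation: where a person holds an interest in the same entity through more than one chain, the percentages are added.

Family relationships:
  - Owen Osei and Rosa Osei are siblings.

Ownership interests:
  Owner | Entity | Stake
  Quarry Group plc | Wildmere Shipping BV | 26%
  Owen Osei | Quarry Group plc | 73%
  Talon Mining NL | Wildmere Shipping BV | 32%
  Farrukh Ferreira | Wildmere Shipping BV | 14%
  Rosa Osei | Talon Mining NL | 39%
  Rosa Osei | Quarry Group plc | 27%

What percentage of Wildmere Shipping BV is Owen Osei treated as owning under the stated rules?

38.48%

By sibling attribution (R1), Owen Osei is treated as also owning Rosa Osei's interest in Quarry Group plc, giving 73% + 27% = 100%.
By sibling attribution (R1), Owen Osei is treated as owning Rosa Osei's 39% interest in Talon Mining NL.
Chain via Quarry Group plc (R2): 100% × 26% = 26% of Wildmere Shipping BV.
Chain via Talon Mining NL (R2): 39% × 32% = 12.48% of Wildmere Shipping BV.
Aggregating (R3): 26% + 12.48% = 38.48%.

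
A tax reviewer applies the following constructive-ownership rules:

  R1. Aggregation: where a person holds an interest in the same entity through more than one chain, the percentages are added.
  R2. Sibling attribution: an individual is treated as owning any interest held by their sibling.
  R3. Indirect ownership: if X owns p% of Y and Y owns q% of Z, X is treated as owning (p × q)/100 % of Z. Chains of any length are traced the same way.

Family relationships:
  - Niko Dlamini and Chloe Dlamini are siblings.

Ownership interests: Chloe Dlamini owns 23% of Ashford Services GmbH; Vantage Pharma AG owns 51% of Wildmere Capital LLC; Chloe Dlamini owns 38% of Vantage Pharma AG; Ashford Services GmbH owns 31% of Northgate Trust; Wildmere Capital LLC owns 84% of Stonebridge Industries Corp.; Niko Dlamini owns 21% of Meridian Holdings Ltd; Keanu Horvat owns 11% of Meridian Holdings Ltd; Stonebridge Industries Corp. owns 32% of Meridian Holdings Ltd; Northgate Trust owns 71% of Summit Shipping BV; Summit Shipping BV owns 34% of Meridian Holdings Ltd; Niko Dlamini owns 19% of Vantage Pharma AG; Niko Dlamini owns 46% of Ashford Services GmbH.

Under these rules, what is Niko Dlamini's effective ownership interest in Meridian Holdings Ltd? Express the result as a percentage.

By sibling attribution (R2), Niko Dlamini is treated as also owning Chloe Dlamini's interest in Ashford Services GmbH, giving 46% + 23% = 69%.
By sibling attribution (R2), Niko Dlamini is treated as also owning Chloe Dlamini's interest in Vantage Pharma AG, giving 19% + 38% = 57%.
Chain via Ashford Services GmbH → Northgate Trust → Summit Shipping BV (R3): 69% × 31% × 71% × 34% = 5.163546% of Meridian Holdings Ltd.
Chain via Vantage Pharma AG → Wildmere Capital LLC → Stonebridge Industries Corp. (R3): 57% × 51% × 84% × 32% = 7.814016% of Meridian Holdings Ltd.
Direct interest in Meridian Holdings Ltd: 21%.
Aggregating (R1): 5.163546% + 7.814016% + 21% = 33.977562%.

33.977562%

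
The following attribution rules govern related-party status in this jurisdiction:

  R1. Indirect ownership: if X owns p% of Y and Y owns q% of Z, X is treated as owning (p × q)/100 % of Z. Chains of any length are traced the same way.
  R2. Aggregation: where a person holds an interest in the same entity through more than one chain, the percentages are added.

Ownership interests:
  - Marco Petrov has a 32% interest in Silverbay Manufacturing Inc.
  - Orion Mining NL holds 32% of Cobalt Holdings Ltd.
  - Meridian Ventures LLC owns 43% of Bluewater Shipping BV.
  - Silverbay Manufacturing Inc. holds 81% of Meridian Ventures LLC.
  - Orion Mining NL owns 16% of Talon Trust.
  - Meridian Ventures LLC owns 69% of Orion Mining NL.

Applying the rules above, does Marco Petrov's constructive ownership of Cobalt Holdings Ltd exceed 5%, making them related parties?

Chain via Silverbay Manufacturing Inc. → Meridian Ventures LLC → Orion Mining NL (R1): 32% × 81% × 69% × 32% = 5.723136% of Cobalt Holdings Ltd.
5.723136% exceeds the 5% threshold, so Marco is a related party to Cobalt Holdings Ltd.

Yes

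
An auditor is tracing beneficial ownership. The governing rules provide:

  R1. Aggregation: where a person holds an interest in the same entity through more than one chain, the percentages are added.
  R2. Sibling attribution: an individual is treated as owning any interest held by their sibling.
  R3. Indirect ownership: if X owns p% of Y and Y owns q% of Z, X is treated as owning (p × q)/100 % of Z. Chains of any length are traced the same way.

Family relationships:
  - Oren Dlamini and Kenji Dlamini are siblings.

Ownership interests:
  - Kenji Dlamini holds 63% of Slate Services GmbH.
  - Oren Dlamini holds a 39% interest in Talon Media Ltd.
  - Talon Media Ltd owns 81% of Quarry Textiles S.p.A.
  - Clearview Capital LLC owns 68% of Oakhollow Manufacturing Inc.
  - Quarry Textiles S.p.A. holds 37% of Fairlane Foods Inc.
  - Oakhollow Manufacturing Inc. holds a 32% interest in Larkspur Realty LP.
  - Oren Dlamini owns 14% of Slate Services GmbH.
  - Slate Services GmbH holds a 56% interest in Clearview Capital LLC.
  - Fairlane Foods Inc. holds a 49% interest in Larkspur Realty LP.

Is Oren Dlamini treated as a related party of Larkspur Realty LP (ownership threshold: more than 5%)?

By sibling attribution (R2), Oren Dlamini is treated as also owning Kenji Dlamini's interest in Slate Services GmbH, giving 14% + 63% = 77%.
Chain via Slate Services GmbH → Clearview Capital LLC → Oakhollow Manufacturing Inc. (R3): 77% × 56% × 68% × 32% = 9.382912% of Larkspur Realty LP.
Chain via Talon Media Ltd → Quarry Textiles S.p.A. → Fairlane Foods Inc. (R3): 39% × 81% × 37% × 49% = 5.727267% of Larkspur Realty LP.
Aggregating (R1): 9.382912% + 5.727267% = 15.110179%.
15.110179% exceeds the 5% threshold, so Oren is a related party to Larkspur Realty LP.

Yes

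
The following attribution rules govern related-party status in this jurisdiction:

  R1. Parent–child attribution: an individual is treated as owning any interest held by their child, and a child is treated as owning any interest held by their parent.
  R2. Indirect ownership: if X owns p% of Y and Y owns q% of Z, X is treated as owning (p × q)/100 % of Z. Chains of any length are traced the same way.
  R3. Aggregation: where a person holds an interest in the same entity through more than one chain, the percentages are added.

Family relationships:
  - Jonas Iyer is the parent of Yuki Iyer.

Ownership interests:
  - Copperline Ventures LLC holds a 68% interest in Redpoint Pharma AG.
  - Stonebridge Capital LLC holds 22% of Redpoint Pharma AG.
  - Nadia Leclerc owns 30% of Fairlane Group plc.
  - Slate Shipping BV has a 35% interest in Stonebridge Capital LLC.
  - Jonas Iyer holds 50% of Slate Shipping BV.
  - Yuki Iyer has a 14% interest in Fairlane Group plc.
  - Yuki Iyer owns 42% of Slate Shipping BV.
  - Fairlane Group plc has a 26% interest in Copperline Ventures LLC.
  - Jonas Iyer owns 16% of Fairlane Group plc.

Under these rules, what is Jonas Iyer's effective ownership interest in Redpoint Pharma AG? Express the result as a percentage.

12.388%

By parent–child attribution (R1), Jonas Iyer is treated as also owning Yuki Iyer's interest in Slate Shipping BV, giving 50% + 42% = 92%.
By parent–child attribution (R1), Jonas Iyer is treated as also owning Yuki Iyer's interest in Fairlane Group plc, giving 16% + 14% = 30%.
Chain via Slate Shipping BV → Stonebridge Capital LLC (R2): 92% × 35% × 22% = 7.084% of Redpoint Pharma AG.
Chain via Fairlane Group plc → Copperline Ventures LLC (R2): 30% × 26% × 68% = 5.304% of Redpoint Pharma AG.
Aggregating (R3): 7.084% + 5.304% = 12.388%.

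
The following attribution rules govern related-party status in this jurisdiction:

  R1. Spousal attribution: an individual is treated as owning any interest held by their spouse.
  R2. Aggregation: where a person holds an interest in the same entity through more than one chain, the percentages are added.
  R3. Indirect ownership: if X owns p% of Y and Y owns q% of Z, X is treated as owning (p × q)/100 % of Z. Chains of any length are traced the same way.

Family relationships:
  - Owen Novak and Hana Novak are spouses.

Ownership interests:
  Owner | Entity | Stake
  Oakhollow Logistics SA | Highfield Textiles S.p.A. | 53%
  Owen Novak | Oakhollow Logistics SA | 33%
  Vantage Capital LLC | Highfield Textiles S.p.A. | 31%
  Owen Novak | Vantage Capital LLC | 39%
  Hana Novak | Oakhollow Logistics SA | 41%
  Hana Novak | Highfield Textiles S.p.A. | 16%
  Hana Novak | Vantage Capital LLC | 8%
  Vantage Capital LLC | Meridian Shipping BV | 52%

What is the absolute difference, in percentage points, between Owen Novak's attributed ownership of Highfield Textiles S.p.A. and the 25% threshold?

By spousal attribution (R1), Owen Novak is treated as also owning Hana Novak's interest in Vantage Capital LLC, giving 39% + 8% = 47%.
By spousal attribution (R1), Owen Novak is treated as also owning Hana Novak's interest in Oakhollow Logistics SA, giving 33% + 41% = 74%.
By spousal attribution (R1), Owen Novak is treated as owning Hana Novak's 16% interest in Highfield Textiles S.p.A.
Chain via Vantage Capital LLC (R3): 47% × 31% = 14.57% of Highfield Textiles S.p.A.
Chain via Oakhollow Logistics SA (R3): 74% × 53% = 39.22% of Highfield Textiles S.p.A.
Direct interest in Highfield Textiles S.p.A: 16%.
Aggregating (R2): 14.57% + 39.22% + 16% = 69.79%.
69.79% exceeds the 25% threshold by 44.79 percentage points.

44.79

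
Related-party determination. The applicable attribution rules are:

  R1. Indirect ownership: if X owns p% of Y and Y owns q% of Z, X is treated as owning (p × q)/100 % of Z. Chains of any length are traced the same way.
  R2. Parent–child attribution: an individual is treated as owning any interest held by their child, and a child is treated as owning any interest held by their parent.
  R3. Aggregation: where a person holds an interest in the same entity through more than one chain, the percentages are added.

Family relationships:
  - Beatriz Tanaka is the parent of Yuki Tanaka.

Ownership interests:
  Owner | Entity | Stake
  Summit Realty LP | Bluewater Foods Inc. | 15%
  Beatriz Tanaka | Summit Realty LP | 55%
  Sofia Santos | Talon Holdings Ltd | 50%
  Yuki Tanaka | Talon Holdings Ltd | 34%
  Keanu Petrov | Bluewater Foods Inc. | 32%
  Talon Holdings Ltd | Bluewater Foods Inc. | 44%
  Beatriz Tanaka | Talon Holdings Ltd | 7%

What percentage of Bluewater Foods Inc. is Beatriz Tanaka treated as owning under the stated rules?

26.29%

By parent–child attribution (R2), Beatriz Tanaka is treated as also owning Yuki Tanaka's interest in Talon Holdings Ltd, giving 7% + 34% = 41%.
Chain via Summit Realty LP (R1): 55% × 15% = 8.25% of Bluewater Foods Inc.
Chain via Talon Holdings Ltd (R1): 41% × 44% = 18.04% of Bluewater Foods Inc.
Aggregating (R3): 8.25% + 18.04% = 26.29%.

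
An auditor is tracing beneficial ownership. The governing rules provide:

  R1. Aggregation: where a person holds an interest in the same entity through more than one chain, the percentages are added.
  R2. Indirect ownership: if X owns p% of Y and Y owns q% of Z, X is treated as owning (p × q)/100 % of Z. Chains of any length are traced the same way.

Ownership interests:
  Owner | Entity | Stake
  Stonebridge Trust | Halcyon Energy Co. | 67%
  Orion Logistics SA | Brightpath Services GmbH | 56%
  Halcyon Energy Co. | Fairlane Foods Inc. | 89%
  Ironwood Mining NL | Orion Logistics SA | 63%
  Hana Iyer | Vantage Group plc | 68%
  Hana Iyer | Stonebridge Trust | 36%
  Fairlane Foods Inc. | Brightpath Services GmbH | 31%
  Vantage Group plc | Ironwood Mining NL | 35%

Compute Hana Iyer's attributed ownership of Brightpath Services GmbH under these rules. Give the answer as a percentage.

Chain via Stonebridge Trust → Halcyon Energy Co. → Fairlane Foods Inc. (R2): 36% × 67% × 89% × 31% = 6.654708% of Brightpath Services GmbH.
Chain via Vantage Group plc → Ironwood Mining NL → Orion Logistics SA (R2): 68% × 35% × 63% × 56% = 8.39664% of Brightpath Services GmbH.
Aggregating (R1): 6.654708% + 8.39664% = 15.051348%.

15.051348%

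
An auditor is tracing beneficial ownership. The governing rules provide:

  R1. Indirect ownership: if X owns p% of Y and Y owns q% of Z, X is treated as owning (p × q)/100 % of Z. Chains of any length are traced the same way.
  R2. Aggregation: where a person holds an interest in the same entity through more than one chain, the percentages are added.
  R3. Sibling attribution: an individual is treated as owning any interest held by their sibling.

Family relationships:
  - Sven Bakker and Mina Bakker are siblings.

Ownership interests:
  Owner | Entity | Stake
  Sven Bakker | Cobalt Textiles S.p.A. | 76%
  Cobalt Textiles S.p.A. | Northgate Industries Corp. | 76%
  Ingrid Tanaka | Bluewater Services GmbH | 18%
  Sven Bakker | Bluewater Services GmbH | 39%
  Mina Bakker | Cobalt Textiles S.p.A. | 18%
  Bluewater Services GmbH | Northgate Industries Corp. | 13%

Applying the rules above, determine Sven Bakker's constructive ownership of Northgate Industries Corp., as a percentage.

By sibling attribution (R3), Sven Bakker is treated as also owning Mina Bakker's interest in Cobalt Textiles S.p.A, giving 76% + 18% = 94%.
Chain via Bluewater Services GmbH (R1): 39% × 13% = 5.07% of Northgate Industries Corp.
Chain via Cobalt Textiles S.p.A. (R1): 94% × 76% = 71.44% of Northgate Industries Corp.
Aggregating (R2): 5.07% + 71.44% = 76.51%.

76.51%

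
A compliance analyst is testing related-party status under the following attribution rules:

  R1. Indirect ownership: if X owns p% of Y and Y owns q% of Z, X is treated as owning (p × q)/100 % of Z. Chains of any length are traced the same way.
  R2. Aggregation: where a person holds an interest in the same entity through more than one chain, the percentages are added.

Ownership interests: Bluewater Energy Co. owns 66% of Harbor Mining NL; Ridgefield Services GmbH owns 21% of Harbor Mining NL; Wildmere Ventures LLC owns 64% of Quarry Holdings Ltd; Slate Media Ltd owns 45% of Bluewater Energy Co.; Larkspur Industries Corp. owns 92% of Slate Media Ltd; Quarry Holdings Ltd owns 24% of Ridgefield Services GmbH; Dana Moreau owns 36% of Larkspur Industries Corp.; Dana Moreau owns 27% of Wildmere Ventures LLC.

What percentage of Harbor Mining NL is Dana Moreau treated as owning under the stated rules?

10.707552%

Chain via Wildmere Ventures LLC → Quarry Holdings Ltd → Ridgefield Services GmbH (R1): 27% × 64% × 24% × 21% = 0.870912% of Harbor Mining NL.
Chain via Larkspur Industries Corp. → Slate Media Ltd → Bluewater Energy Co. (R1): 36% × 92% × 45% × 66% = 9.83664% of Harbor Mining NL.
Aggregating (R2): 0.870912% + 9.83664% = 10.707552%.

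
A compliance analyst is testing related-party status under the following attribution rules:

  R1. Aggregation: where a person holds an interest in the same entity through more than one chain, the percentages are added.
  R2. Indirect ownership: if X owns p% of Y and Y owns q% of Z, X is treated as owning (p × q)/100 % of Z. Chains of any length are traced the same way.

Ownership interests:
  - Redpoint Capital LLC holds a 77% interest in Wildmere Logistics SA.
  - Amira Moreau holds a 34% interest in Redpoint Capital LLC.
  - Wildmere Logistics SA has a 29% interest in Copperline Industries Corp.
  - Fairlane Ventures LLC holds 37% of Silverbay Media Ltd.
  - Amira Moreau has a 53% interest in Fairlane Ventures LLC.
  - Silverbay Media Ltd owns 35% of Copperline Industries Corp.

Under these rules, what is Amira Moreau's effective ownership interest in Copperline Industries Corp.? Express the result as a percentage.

Chain via Redpoint Capital LLC → Wildmere Logistics SA (R2): 34% × 77% × 29% = 7.5922% of Copperline Industries Corp.
Chain via Fairlane Ventures LLC → Silverbay Media Ltd (R2): 53% × 37% × 35% = 6.8635% of Copperline Industries Corp.
Aggregating (R1): 7.5922% + 6.8635% = 14.4557%.

14.4557%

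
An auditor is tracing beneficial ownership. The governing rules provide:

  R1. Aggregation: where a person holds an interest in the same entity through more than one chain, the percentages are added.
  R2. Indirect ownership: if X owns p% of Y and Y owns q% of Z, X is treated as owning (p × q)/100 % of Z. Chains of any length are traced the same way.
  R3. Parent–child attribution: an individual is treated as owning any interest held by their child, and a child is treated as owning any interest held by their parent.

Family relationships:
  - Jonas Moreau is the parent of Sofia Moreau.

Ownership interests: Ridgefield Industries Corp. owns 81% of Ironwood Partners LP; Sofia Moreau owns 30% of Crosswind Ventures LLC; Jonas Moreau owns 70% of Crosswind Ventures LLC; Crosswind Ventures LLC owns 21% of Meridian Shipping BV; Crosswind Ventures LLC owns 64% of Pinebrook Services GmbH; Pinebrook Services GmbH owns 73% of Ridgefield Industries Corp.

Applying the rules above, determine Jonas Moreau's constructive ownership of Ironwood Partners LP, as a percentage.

By parent–child attribution (R3), Jonas Moreau is treated as also owning Sofia Moreau's interest in Crosswind Ventures LLC, giving 70% + 30% = 100%.
Chain via Crosswind Ventures LLC → Pinebrook Services GmbH → Ridgefield Industries Corp. (R2): 100% × 64% × 73% × 81% = 37.8432% of Ironwood Partners LP.

37.8432%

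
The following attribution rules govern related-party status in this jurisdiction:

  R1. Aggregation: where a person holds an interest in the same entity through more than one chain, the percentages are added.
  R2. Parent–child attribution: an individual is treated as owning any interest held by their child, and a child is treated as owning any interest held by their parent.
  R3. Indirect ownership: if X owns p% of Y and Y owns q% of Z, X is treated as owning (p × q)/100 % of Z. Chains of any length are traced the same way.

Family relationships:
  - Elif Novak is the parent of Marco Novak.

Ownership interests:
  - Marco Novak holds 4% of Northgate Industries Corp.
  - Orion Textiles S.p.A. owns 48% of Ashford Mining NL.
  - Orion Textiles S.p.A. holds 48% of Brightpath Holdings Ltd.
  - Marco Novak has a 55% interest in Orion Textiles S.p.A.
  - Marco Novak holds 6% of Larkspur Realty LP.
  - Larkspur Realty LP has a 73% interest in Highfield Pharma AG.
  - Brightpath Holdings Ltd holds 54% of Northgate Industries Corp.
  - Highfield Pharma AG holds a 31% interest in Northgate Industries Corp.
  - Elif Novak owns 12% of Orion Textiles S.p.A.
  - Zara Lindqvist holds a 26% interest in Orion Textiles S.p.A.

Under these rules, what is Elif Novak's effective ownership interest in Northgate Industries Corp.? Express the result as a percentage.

22.7242%

By parent–child attribution (R2), Elif Novak is treated as also owning Marco Novak's interest in Orion Textiles S.p.A, giving 12% + 55% = 67%.
By parent–child attribution (R2), Elif Novak is treated as owning Marco Novak's 6% interest in Larkspur Realty LP.
By parent–child attribution (R2), Elif Novak is treated as owning Marco Novak's 4% interest in Northgate Industries Corp.
Chain via Orion Textiles S.p.A. → Brightpath Holdings Ltd (R3): 67% × 48% × 54% = 17.3664% of Northgate Industries Corp.
Chain via Larkspur Realty LP → Highfield Pharma AG (R3): 6% × 73% × 31% = 1.3578% of Northgate Industries Corp.
Direct interest in Northgate Industries Corp: 4%.
Aggregating (R1): 17.3664% + 1.3578% + 4% = 22.7242%.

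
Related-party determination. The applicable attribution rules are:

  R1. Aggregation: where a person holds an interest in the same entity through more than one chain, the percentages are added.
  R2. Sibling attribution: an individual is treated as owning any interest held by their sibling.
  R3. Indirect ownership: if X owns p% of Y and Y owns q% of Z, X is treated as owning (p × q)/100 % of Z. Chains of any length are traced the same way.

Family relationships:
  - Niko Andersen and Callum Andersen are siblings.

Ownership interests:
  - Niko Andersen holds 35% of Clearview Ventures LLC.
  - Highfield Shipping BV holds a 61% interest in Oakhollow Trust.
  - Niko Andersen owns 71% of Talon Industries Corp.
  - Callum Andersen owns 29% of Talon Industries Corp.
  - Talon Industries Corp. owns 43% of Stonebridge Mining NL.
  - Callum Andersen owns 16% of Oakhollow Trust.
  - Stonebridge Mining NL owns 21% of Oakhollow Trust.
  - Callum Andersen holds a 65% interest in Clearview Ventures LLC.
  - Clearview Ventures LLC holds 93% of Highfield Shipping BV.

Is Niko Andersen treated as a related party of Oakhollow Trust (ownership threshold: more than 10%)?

By sibling attribution (R2), Niko Andersen is treated as also owning Callum Andersen's interest in Talon Industries Corp, giving 71% + 29% = 100%.
By sibling attribution (R2), Niko Andersen is treated as also owning Callum Andersen's interest in Clearview Ventures LLC, giving 35% + 65% = 100%.
By sibling attribution (R2), Niko Andersen is treated as owning Callum Andersen's 16% interest in Oakhollow Trust.
Chain via Talon Industries Corp. → Stonebridge Mining NL (R3): 100% × 43% × 21% = 9.03% of Oakhollow Trust.
Chain via Clearview Ventures LLC → Highfield Shipping BV (R3): 100% × 93% × 61% = 56.73% of Oakhollow Trust.
Direct interest in Oakhollow Trust: 16%.
Aggregating (R1): 9.03% + 56.73% + 16% = 81.76%.
81.76% exceeds the 10% threshold, so Niko is a related party to Oakhollow Trust.

Yes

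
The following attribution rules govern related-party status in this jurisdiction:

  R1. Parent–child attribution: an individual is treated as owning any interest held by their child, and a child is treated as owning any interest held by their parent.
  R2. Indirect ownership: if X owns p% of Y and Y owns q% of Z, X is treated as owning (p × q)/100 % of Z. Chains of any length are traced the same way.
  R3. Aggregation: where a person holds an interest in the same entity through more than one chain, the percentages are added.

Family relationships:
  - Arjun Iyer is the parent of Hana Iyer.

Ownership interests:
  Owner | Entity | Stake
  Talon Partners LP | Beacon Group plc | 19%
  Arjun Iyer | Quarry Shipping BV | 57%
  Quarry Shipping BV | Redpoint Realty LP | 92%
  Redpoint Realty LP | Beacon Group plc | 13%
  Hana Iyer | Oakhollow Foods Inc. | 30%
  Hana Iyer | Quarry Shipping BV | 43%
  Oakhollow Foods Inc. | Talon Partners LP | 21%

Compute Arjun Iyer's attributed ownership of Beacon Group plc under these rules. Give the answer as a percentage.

13.157%

By parent–child attribution (R1), Arjun Iyer is treated as also owning Hana Iyer's interest in Quarry Shipping BV, giving 57% + 43% = 100%.
By parent–child attribution (R1), Arjun Iyer is treated as owning Hana Iyer's 30% interest in Oakhollow Foods Inc.
Chain via Quarry Shipping BV → Redpoint Realty LP (R2): 100% × 92% × 13% = 11.96% of Beacon Group plc.
Chain via Oakhollow Foods Inc. → Talon Partners LP (R2): 30% × 21% × 19% = 1.197% of Beacon Group plc.
Aggregating (R3): 11.96% + 1.197% = 13.157%.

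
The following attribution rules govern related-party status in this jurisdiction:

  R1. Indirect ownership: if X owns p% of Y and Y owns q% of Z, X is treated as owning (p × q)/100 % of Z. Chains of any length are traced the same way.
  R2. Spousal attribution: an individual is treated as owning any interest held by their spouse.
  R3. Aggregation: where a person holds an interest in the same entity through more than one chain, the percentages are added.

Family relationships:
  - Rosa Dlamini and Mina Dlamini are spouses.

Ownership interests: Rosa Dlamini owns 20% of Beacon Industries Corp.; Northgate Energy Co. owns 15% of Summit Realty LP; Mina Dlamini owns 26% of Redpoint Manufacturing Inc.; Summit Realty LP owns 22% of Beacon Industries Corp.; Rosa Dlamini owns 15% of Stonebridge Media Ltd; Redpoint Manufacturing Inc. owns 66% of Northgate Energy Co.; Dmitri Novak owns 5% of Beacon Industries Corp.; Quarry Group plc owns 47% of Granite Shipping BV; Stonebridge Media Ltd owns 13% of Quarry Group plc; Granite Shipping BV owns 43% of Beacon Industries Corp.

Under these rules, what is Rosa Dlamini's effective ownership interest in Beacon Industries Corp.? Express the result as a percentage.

By spousal attribution (R2), Rosa Dlamini is treated as owning Mina Dlamini's 26% interest in Redpoint Manufacturing Inc.
Chain via Stonebridge Media Ltd → Quarry Group plc → Granite Shipping BV (R1): 15% × 13% × 47% × 43% = 0.394095% of Beacon Industries Corp.
Direct interest in Beacon Industries Corp: 20%.
Chain via Redpoint Manufacturing Inc. → Northgate Energy Co. → Summit Realty LP (R1): 26% × 66% × 15% × 22% = 0.56628% of Beacon Industries Corp.
Aggregating (R3): 0.394095% + 20% + 0.56628% = 20.960375%.

20.960375%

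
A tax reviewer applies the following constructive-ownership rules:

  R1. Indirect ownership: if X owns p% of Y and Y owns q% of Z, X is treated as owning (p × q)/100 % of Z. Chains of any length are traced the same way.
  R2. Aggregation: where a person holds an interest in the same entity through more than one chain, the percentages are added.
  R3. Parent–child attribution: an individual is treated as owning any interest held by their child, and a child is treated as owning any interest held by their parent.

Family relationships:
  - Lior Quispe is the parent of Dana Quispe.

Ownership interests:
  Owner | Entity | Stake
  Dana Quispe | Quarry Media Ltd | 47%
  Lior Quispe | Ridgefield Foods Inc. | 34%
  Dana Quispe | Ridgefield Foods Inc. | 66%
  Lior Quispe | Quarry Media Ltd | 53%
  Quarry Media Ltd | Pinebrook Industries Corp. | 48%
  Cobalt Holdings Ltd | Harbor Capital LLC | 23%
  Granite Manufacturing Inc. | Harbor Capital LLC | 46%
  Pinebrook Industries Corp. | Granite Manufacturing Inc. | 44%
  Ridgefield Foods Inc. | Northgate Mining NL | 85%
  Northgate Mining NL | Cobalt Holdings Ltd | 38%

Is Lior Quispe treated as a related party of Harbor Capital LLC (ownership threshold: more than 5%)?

By parent–child attribution (R3), Lior Quispe is treated as also owning Dana Quispe's interest in Quarry Media Ltd, giving 53% + 47% = 100%.
By parent–child attribution (R3), Lior Quispe is treated as also owning Dana Quispe's interest in Ridgefield Foods Inc, giving 34% + 66% = 100%.
Chain via Quarry Media Ltd → Pinebrook Industries Corp. → Granite Manufacturing Inc. (R1): 100% × 48% × 44% × 46% = 9.7152% of Harbor Capital LLC.
Chain via Ridgefield Foods Inc. → Northgate Mining NL → Cobalt Holdings Ltd (R1): 100% × 85% × 38% × 23% = 7.429% of Harbor Capital LLC.
Aggregating (R2): 9.7152% + 7.429% = 17.1442%.
17.1442% exceeds the 5% threshold, so Lior is a related party to Harbor Capital LLC.

Yes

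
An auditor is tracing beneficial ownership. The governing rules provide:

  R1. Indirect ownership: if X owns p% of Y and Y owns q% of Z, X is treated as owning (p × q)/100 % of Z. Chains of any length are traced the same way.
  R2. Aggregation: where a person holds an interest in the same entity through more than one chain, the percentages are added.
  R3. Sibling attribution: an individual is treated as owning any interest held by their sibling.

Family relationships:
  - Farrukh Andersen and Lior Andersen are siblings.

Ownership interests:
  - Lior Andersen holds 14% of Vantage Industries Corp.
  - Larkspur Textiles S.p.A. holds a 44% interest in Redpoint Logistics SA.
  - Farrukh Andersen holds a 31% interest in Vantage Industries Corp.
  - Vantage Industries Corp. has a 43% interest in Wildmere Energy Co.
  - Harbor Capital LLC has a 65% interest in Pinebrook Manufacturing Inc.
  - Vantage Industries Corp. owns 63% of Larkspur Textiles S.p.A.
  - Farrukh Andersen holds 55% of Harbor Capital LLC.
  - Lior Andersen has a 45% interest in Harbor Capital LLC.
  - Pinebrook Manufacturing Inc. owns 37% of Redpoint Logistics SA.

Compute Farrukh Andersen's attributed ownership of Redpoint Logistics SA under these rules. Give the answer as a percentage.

By sibling attribution (R3), Farrukh Andersen is treated as also owning Lior Andersen's interest in Harbor Capital LLC, giving 55% + 45% = 100%.
By sibling attribution (R3), Farrukh Andersen is treated as also owning Lior Andersen's interest in Vantage Industries Corp, giving 31% + 14% = 45%.
Chain via Harbor Capital LLC → Pinebrook Manufacturing Inc. (R1): 100% × 65% × 37% = 24.05% of Redpoint Logistics SA.
Chain via Vantage Industries Corp. → Larkspur Textiles S.p.A. (R1): 45% × 63% × 44% = 12.474% of Redpoint Logistics SA.
Aggregating (R2): 24.05% + 12.474% = 36.524%.

36.524%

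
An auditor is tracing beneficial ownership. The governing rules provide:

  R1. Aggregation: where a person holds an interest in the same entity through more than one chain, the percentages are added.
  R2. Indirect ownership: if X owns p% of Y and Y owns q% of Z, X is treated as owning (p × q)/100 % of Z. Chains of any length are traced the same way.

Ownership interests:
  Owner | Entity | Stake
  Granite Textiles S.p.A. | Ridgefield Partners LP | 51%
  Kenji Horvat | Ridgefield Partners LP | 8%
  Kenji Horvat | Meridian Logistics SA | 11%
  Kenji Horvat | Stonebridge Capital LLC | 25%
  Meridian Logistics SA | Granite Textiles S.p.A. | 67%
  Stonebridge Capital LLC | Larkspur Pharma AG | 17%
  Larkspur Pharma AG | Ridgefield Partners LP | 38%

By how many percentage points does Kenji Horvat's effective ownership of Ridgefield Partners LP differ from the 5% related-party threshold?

8.3737

Chain via Stonebridge Capital LLC → Larkspur Pharma AG (R2): 25% × 17% × 38% = 1.615% of Ridgefield Partners LP.
Chain via Meridian Logistics SA → Granite Textiles S.p.A. (R2): 11% × 67% × 51% = 3.7587% of Ridgefield Partners LP.
Direct interest in Ridgefield Partners LP: 8%.
Aggregating (R1): 1.615% + 3.7587% + 8% = 13.3737%.
13.3737% exceeds the 5% threshold by 8.3737 percentage points.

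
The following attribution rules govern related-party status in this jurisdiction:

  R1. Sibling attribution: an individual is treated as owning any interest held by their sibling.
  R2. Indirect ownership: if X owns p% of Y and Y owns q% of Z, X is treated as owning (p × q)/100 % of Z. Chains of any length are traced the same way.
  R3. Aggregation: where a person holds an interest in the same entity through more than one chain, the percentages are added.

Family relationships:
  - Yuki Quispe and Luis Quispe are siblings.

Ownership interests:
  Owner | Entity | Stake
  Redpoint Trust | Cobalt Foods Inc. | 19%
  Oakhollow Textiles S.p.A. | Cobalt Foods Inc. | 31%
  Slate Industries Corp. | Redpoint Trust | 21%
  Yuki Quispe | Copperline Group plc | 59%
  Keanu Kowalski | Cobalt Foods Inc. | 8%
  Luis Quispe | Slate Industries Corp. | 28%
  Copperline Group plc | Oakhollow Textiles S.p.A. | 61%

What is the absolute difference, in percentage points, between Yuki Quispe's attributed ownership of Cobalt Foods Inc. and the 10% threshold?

2.2741

By sibling attribution (R1), Yuki Quispe is treated as owning Luis Quispe's 28% interest in Slate Industries Corp.
Chain via Copperline Group plc → Oakhollow Textiles S.p.A. (R2): 59% × 61% × 31% = 11.1569% of Cobalt Foods Inc.
Chain via Slate Industries Corp. → Redpoint Trust (R2): 28% × 21% × 19% = 1.1172% of Cobalt Foods Inc.
Aggregating (R3): 11.1569% + 1.1172% = 12.2741%.
12.2741% exceeds the 10% threshold by 2.2741 percentage points.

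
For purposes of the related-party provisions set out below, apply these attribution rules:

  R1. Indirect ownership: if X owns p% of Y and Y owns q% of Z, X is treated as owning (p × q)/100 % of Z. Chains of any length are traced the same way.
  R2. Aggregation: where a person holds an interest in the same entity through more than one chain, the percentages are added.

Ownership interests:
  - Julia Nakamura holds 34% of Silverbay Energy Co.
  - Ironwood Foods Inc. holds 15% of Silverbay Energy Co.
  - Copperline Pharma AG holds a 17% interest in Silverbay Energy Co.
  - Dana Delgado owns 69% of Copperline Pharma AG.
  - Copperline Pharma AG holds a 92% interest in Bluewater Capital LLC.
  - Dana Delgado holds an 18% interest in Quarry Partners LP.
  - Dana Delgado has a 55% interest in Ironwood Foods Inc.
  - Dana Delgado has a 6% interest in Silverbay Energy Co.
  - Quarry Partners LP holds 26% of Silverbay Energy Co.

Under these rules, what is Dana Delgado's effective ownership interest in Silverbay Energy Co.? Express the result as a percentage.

Chain via Quarry Partners LP (R1): 18% × 26% = 4.68% of Silverbay Energy Co.
Chain via Ironwood Foods Inc. (R1): 55% × 15% = 8.25% of Silverbay Energy Co.
Chain via Copperline Pharma AG (R1): 69% × 17% = 11.73% of Silverbay Energy Co.
Direct interest in Silverbay Energy Co: 6%.
Aggregating (R2): 4.68% + 8.25% + 11.73% + 6% = 30.66%.

30.66%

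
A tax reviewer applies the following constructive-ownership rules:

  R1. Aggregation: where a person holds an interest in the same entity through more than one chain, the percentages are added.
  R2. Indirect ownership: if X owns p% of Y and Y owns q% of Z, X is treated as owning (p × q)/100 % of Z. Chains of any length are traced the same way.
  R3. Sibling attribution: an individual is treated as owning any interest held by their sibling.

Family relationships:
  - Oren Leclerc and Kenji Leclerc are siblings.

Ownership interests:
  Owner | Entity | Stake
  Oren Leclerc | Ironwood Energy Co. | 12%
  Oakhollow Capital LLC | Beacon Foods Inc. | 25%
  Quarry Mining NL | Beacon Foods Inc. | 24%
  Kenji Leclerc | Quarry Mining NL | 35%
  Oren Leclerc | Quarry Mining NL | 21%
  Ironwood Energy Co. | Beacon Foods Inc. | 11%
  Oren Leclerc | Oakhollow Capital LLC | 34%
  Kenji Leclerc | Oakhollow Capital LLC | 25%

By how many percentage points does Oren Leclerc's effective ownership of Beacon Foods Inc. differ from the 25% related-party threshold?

By sibling attribution (R3), Oren Leclerc is treated as also owning Kenji Leclerc's interest in Oakhollow Capital LLC, giving 34% + 25% = 59%.
By sibling attribution (R3), Oren Leclerc is treated as also owning Kenji Leclerc's interest in Quarry Mining NL, giving 21% + 35% = 56%.
Chain via Oakhollow Capital LLC (R2): 59% × 25% = 14.75% of Beacon Foods Inc.
Chain via Ironwood Energy Co. (R2): 12% × 11% = 1.32% of Beacon Foods Inc.
Chain via Quarry Mining NL (R2): 56% × 24% = 13.44% of Beacon Foods Inc.
Aggregating (R1): 14.75% + 1.32% + 13.44% = 29.51%.
29.51% exceeds the 25% threshold by 4.51 percentage points.

4.51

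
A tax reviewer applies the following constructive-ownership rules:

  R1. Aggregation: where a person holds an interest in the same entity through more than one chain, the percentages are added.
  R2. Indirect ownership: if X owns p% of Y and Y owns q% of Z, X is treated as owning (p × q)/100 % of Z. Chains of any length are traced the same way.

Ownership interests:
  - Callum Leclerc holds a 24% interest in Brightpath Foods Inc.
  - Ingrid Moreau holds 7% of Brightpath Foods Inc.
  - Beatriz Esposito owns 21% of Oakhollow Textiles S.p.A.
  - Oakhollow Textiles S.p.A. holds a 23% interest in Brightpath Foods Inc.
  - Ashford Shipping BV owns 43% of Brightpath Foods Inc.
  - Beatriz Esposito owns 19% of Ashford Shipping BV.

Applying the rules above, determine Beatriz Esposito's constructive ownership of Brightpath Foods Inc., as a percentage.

13%

Chain via Ashford Shipping BV (R2): 19% × 43% = 8.17% of Brightpath Foods Inc.
Chain via Oakhollow Textiles S.p.A. (R2): 21% × 23% = 4.83% of Brightpath Foods Inc.
Aggregating (R1): 8.17% + 4.83% = 13%.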